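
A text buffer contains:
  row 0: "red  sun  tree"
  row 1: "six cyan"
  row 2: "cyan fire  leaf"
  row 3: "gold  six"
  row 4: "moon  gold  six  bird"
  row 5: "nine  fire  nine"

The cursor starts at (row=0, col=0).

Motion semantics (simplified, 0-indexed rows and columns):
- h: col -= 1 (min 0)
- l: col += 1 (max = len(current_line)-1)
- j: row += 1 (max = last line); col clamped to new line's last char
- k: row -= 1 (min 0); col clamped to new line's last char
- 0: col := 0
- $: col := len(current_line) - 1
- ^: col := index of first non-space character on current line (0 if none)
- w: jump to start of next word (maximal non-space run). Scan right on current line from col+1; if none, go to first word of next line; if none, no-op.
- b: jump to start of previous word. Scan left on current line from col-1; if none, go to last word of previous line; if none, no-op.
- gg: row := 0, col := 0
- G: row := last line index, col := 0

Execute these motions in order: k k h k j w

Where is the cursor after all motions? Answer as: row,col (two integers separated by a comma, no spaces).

After 1 (k): row=0 col=0 char='r'
After 2 (k): row=0 col=0 char='r'
After 3 (h): row=0 col=0 char='r'
After 4 (k): row=0 col=0 char='r'
After 5 (j): row=1 col=0 char='s'
After 6 (w): row=1 col=4 char='c'

Answer: 1,4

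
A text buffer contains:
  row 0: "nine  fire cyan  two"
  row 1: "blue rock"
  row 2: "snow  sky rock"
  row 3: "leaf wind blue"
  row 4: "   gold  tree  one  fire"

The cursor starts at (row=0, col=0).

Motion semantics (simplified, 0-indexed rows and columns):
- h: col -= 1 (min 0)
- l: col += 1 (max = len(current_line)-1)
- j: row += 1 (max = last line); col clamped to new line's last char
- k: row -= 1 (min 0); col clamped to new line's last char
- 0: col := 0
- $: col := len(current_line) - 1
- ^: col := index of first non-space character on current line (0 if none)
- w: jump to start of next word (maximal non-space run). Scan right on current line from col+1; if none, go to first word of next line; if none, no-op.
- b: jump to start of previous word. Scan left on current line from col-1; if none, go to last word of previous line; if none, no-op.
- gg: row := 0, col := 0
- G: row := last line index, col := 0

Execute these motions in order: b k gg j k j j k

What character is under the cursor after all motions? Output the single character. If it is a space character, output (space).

Answer: b

Derivation:
After 1 (b): row=0 col=0 char='n'
After 2 (k): row=0 col=0 char='n'
After 3 (gg): row=0 col=0 char='n'
After 4 (j): row=1 col=0 char='b'
After 5 (k): row=0 col=0 char='n'
After 6 (j): row=1 col=0 char='b'
After 7 (j): row=2 col=0 char='s'
After 8 (k): row=1 col=0 char='b'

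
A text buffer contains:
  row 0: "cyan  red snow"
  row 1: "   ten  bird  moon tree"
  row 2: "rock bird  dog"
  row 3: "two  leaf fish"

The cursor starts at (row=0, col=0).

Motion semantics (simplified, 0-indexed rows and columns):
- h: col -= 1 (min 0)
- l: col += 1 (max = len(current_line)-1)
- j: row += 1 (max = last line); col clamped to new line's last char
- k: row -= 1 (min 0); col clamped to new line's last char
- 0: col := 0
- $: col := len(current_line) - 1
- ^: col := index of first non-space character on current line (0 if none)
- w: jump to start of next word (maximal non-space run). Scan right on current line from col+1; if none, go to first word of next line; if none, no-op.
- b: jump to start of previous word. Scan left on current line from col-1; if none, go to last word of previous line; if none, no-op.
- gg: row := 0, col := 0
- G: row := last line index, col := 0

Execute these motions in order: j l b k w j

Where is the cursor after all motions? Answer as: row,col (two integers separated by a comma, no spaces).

Answer: 2,3

Derivation:
After 1 (j): row=1 col=0 char='_'
After 2 (l): row=1 col=1 char='_'
After 3 (b): row=0 col=10 char='s'
After 4 (k): row=0 col=10 char='s'
After 5 (w): row=1 col=3 char='t'
After 6 (j): row=2 col=3 char='k'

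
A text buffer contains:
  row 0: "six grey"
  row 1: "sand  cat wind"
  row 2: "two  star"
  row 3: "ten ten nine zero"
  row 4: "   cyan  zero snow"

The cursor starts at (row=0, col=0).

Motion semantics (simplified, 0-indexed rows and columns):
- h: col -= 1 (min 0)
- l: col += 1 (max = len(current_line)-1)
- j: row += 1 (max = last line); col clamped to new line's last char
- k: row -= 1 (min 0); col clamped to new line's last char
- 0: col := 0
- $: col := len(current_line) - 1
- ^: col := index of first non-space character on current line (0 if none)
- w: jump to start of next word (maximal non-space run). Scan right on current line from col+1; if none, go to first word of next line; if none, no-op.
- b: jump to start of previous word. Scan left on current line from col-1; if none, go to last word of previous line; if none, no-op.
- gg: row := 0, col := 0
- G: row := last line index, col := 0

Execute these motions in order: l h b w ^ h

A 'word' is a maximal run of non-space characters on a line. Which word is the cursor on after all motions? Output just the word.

Answer: six

Derivation:
After 1 (l): row=0 col=1 char='i'
After 2 (h): row=0 col=0 char='s'
After 3 (b): row=0 col=0 char='s'
After 4 (w): row=0 col=4 char='g'
After 5 (^): row=0 col=0 char='s'
After 6 (h): row=0 col=0 char='s'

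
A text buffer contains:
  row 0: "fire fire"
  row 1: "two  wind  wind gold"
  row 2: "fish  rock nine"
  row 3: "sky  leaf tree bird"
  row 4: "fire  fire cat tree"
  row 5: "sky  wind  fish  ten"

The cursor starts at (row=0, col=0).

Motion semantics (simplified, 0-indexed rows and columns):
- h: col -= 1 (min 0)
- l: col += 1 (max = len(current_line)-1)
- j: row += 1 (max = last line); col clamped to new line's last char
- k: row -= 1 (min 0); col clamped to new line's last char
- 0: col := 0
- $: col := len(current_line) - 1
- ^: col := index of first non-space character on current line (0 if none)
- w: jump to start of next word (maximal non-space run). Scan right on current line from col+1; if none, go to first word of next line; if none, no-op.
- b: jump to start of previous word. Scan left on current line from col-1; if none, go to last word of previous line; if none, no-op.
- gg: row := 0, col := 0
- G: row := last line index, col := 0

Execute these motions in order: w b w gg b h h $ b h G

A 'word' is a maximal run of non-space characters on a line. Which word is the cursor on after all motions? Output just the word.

Answer: sky

Derivation:
After 1 (w): row=0 col=5 char='f'
After 2 (b): row=0 col=0 char='f'
After 3 (w): row=0 col=5 char='f'
After 4 (gg): row=0 col=0 char='f'
After 5 (b): row=0 col=0 char='f'
After 6 (h): row=0 col=0 char='f'
After 7 (h): row=0 col=0 char='f'
After 8 ($): row=0 col=8 char='e'
After 9 (b): row=0 col=5 char='f'
After 10 (h): row=0 col=4 char='_'
After 11 (G): row=5 col=0 char='s'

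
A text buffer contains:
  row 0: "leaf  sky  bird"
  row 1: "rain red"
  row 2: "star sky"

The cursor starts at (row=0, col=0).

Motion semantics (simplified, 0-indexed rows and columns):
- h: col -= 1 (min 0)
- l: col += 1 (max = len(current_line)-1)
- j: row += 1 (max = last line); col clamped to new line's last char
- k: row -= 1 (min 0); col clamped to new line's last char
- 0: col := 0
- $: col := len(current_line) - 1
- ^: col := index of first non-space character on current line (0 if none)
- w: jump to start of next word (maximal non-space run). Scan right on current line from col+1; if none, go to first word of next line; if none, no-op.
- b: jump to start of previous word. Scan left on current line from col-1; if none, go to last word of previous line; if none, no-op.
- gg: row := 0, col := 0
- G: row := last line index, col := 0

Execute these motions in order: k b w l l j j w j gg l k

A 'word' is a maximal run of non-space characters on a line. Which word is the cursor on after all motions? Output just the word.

After 1 (k): row=0 col=0 char='l'
After 2 (b): row=0 col=0 char='l'
After 3 (w): row=0 col=6 char='s'
After 4 (l): row=0 col=7 char='k'
After 5 (l): row=0 col=8 char='y'
After 6 (j): row=1 col=7 char='d'
After 7 (j): row=2 col=7 char='y'
After 8 (w): row=2 col=7 char='y'
After 9 (j): row=2 col=7 char='y'
After 10 (gg): row=0 col=0 char='l'
After 11 (l): row=0 col=1 char='e'
After 12 (k): row=0 col=1 char='e'

Answer: leaf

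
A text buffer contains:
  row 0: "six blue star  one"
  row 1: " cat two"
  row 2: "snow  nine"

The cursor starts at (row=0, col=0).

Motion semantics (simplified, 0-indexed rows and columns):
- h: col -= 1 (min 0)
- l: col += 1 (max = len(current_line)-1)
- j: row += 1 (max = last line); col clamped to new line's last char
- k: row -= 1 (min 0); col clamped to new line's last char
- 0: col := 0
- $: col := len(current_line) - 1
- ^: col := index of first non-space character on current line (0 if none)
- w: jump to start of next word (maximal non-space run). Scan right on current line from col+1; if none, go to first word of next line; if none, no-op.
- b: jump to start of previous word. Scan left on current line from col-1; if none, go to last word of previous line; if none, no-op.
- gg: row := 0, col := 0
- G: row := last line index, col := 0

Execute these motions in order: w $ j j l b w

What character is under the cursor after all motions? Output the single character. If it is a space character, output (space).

Answer: n

Derivation:
After 1 (w): row=0 col=4 char='b'
After 2 ($): row=0 col=17 char='e'
After 3 (j): row=1 col=7 char='o'
After 4 (j): row=2 col=7 char='i'
After 5 (l): row=2 col=8 char='n'
After 6 (b): row=2 col=6 char='n'
After 7 (w): row=2 col=6 char='n'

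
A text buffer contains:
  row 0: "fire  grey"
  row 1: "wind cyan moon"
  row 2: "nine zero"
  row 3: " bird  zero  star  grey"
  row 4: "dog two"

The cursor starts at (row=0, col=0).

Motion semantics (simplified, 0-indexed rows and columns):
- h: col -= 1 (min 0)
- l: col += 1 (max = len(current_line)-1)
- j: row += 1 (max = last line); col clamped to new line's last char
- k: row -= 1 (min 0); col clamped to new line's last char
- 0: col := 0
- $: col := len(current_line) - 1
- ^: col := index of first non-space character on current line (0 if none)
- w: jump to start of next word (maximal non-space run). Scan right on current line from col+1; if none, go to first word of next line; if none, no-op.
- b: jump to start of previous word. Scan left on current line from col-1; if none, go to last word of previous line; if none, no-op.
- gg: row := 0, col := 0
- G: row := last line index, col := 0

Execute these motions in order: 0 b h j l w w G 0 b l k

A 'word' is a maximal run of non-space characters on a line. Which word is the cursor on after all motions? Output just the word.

After 1 (0): row=0 col=0 char='f'
After 2 (b): row=0 col=0 char='f'
After 3 (h): row=0 col=0 char='f'
After 4 (j): row=1 col=0 char='w'
After 5 (l): row=1 col=1 char='i'
After 6 (w): row=1 col=5 char='c'
After 7 (w): row=1 col=10 char='m'
After 8 (G): row=4 col=0 char='d'
After 9 (0): row=4 col=0 char='d'
After 10 (b): row=3 col=19 char='g'
After 11 (l): row=3 col=20 char='r'
After 12 (k): row=2 col=8 char='o'

Answer: zero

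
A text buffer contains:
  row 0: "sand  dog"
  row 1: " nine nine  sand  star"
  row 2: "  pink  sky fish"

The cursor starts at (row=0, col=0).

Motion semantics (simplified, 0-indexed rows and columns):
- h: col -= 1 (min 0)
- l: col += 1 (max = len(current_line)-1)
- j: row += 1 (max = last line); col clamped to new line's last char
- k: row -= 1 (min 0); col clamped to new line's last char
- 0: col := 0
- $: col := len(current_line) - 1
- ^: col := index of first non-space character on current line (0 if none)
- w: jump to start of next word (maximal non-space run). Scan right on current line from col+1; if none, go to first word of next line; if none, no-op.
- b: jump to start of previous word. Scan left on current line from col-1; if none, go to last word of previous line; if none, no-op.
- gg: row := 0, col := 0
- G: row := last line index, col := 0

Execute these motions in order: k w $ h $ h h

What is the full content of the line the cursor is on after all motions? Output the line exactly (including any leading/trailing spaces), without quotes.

Answer: sand  dog

Derivation:
After 1 (k): row=0 col=0 char='s'
After 2 (w): row=0 col=6 char='d'
After 3 ($): row=0 col=8 char='g'
After 4 (h): row=0 col=7 char='o'
After 5 ($): row=0 col=8 char='g'
After 6 (h): row=0 col=7 char='o'
After 7 (h): row=0 col=6 char='d'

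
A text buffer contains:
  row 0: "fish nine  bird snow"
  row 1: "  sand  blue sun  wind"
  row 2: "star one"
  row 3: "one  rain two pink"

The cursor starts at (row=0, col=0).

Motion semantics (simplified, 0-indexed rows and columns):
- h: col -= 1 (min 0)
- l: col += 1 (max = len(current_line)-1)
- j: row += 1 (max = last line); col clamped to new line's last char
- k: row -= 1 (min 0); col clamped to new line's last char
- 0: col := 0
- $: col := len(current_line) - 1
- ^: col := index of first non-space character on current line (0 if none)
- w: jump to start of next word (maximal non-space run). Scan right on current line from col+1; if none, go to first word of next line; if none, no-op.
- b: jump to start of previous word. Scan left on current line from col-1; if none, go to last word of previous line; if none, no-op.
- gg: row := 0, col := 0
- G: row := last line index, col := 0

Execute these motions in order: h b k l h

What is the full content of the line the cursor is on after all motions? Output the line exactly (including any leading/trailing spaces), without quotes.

After 1 (h): row=0 col=0 char='f'
After 2 (b): row=0 col=0 char='f'
After 3 (k): row=0 col=0 char='f'
After 4 (l): row=0 col=1 char='i'
After 5 (h): row=0 col=0 char='f'

Answer: fish nine  bird snow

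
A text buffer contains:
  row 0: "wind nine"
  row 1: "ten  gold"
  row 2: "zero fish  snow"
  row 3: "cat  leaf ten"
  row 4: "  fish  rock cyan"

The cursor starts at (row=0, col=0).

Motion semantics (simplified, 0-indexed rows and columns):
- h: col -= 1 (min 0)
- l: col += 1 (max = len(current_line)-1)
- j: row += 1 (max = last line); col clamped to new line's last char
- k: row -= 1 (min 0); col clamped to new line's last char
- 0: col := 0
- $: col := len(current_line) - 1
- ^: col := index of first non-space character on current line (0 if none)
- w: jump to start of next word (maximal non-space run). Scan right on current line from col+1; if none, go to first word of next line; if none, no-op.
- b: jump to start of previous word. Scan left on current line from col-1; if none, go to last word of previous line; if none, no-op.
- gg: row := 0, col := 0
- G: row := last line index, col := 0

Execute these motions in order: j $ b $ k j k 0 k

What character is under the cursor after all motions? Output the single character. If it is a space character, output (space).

After 1 (j): row=1 col=0 char='t'
After 2 ($): row=1 col=8 char='d'
After 3 (b): row=1 col=5 char='g'
After 4 ($): row=1 col=8 char='d'
After 5 (k): row=0 col=8 char='e'
After 6 (j): row=1 col=8 char='d'
After 7 (k): row=0 col=8 char='e'
After 8 (0): row=0 col=0 char='w'
After 9 (k): row=0 col=0 char='w'

Answer: w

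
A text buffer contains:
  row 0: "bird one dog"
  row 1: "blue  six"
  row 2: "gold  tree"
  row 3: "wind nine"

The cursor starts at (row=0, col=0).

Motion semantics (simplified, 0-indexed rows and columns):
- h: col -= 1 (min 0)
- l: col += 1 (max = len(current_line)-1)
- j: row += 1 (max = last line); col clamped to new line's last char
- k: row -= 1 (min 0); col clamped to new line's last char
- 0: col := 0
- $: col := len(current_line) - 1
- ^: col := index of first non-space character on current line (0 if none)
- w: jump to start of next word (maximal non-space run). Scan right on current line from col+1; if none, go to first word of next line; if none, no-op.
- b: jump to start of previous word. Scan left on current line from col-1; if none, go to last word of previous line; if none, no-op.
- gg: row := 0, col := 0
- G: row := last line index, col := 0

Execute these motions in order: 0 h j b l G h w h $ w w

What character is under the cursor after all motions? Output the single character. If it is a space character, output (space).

After 1 (0): row=0 col=0 char='b'
After 2 (h): row=0 col=0 char='b'
After 3 (j): row=1 col=0 char='b'
After 4 (b): row=0 col=9 char='d'
After 5 (l): row=0 col=10 char='o'
After 6 (G): row=3 col=0 char='w'
After 7 (h): row=3 col=0 char='w'
After 8 (w): row=3 col=5 char='n'
After 9 (h): row=3 col=4 char='_'
After 10 ($): row=3 col=8 char='e'
After 11 (w): row=3 col=8 char='e'
After 12 (w): row=3 col=8 char='e'

Answer: e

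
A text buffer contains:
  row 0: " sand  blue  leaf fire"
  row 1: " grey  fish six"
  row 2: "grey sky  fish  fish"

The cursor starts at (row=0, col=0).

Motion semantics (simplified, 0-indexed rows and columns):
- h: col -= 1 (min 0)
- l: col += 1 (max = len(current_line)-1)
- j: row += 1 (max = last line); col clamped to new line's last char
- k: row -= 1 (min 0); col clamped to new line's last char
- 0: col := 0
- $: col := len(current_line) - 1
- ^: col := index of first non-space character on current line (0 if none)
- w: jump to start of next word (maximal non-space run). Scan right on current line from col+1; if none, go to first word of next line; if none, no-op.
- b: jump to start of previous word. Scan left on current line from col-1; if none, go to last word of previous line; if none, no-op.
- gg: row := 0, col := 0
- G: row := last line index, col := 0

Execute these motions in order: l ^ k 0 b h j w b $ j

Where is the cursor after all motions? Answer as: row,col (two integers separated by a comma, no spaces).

Answer: 1,14

Derivation:
After 1 (l): row=0 col=1 char='s'
After 2 (^): row=0 col=1 char='s'
After 3 (k): row=0 col=1 char='s'
After 4 (0): row=0 col=0 char='_'
After 5 (b): row=0 col=0 char='_'
After 6 (h): row=0 col=0 char='_'
After 7 (j): row=1 col=0 char='_'
After 8 (w): row=1 col=1 char='g'
After 9 (b): row=0 col=18 char='f'
After 10 ($): row=0 col=21 char='e'
After 11 (j): row=1 col=14 char='x'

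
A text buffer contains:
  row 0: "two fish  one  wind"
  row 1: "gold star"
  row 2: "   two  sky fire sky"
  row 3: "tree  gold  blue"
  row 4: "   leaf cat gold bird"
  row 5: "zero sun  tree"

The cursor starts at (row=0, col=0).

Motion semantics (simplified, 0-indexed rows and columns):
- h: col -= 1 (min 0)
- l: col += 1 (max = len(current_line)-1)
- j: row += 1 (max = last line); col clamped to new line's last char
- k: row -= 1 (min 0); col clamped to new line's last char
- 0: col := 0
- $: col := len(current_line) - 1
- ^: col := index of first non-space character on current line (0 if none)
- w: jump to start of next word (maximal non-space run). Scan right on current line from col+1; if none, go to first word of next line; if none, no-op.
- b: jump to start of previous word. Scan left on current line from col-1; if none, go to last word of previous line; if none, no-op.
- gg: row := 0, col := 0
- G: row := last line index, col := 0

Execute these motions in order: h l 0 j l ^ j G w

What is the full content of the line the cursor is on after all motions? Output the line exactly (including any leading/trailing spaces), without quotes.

Answer: zero sun  tree

Derivation:
After 1 (h): row=0 col=0 char='t'
After 2 (l): row=0 col=1 char='w'
After 3 (0): row=0 col=0 char='t'
After 4 (j): row=1 col=0 char='g'
After 5 (l): row=1 col=1 char='o'
After 6 (^): row=1 col=0 char='g'
After 7 (j): row=2 col=0 char='_'
After 8 (G): row=5 col=0 char='z'
After 9 (w): row=5 col=5 char='s'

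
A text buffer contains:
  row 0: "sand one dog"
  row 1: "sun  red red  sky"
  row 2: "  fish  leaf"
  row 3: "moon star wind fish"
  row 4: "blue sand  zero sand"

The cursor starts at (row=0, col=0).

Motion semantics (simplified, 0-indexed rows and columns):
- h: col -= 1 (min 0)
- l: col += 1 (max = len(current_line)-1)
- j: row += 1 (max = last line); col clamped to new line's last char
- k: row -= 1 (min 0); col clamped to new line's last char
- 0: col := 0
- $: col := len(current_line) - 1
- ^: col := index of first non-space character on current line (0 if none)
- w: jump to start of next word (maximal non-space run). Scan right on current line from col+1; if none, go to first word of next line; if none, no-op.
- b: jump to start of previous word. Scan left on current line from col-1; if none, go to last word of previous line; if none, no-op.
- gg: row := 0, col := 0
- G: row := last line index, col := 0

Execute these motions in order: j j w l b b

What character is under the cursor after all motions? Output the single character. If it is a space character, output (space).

Answer: s

Derivation:
After 1 (j): row=1 col=0 char='s'
After 2 (j): row=2 col=0 char='_'
After 3 (w): row=2 col=2 char='f'
After 4 (l): row=2 col=3 char='i'
After 5 (b): row=2 col=2 char='f'
After 6 (b): row=1 col=14 char='s'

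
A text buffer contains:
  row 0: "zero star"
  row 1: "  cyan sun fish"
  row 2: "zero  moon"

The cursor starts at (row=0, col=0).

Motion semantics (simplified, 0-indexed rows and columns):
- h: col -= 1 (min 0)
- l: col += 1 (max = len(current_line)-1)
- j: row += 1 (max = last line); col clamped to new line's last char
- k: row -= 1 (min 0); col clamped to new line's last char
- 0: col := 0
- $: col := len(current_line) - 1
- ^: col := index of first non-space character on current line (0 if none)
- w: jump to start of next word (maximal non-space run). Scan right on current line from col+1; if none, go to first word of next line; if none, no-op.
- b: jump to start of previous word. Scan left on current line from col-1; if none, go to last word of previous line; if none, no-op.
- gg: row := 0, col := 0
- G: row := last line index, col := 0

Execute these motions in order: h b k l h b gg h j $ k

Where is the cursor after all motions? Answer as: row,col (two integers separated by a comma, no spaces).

After 1 (h): row=0 col=0 char='z'
After 2 (b): row=0 col=0 char='z'
After 3 (k): row=0 col=0 char='z'
After 4 (l): row=0 col=1 char='e'
After 5 (h): row=0 col=0 char='z'
After 6 (b): row=0 col=0 char='z'
After 7 (gg): row=0 col=0 char='z'
After 8 (h): row=0 col=0 char='z'
After 9 (j): row=1 col=0 char='_'
After 10 ($): row=1 col=14 char='h'
After 11 (k): row=0 col=8 char='r'

Answer: 0,8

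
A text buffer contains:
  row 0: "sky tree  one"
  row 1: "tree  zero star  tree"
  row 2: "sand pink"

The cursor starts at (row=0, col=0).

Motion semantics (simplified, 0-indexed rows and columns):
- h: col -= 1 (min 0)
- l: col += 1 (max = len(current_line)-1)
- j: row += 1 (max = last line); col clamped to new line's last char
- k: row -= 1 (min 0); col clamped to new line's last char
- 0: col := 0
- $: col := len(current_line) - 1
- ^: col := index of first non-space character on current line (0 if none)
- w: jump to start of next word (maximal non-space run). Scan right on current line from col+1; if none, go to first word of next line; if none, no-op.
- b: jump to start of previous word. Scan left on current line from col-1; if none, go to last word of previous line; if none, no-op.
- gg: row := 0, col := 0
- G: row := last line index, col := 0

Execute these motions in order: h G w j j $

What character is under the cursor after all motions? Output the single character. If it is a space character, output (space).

After 1 (h): row=0 col=0 char='s'
After 2 (G): row=2 col=0 char='s'
After 3 (w): row=2 col=5 char='p'
After 4 (j): row=2 col=5 char='p'
After 5 (j): row=2 col=5 char='p'
After 6 ($): row=2 col=8 char='k'

Answer: k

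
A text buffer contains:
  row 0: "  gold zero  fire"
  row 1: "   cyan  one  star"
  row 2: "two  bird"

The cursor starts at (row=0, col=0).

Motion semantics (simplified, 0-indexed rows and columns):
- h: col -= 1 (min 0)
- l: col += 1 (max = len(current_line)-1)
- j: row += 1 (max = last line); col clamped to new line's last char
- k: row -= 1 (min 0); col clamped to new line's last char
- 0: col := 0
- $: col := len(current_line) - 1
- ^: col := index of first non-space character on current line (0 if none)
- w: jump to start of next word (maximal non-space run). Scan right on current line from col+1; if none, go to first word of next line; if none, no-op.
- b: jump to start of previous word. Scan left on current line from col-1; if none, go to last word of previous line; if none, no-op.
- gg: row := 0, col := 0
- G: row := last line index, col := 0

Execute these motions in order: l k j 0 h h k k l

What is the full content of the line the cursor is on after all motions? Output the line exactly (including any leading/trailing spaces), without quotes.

Answer:   gold zero  fire

Derivation:
After 1 (l): row=0 col=1 char='_'
After 2 (k): row=0 col=1 char='_'
After 3 (j): row=1 col=1 char='_'
After 4 (0): row=1 col=0 char='_'
After 5 (h): row=1 col=0 char='_'
After 6 (h): row=1 col=0 char='_'
After 7 (k): row=0 col=0 char='_'
After 8 (k): row=0 col=0 char='_'
After 9 (l): row=0 col=1 char='_'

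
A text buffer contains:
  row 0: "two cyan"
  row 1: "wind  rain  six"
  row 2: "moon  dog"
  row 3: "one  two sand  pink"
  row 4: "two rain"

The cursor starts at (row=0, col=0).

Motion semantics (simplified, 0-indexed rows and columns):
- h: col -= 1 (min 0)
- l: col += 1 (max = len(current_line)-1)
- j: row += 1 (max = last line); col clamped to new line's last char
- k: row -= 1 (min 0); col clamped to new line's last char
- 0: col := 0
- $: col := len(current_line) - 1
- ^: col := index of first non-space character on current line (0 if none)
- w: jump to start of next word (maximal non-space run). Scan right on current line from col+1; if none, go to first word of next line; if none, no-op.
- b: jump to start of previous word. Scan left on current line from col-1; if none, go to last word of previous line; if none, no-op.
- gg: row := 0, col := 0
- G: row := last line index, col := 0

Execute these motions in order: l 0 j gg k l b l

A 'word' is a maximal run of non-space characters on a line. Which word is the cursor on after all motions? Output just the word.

After 1 (l): row=0 col=1 char='w'
After 2 (0): row=0 col=0 char='t'
After 3 (j): row=1 col=0 char='w'
After 4 (gg): row=0 col=0 char='t'
After 5 (k): row=0 col=0 char='t'
After 6 (l): row=0 col=1 char='w'
After 7 (b): row=0 col=0 char='t'
After 8 (l): row=0 col=1 char='w'

Answer: two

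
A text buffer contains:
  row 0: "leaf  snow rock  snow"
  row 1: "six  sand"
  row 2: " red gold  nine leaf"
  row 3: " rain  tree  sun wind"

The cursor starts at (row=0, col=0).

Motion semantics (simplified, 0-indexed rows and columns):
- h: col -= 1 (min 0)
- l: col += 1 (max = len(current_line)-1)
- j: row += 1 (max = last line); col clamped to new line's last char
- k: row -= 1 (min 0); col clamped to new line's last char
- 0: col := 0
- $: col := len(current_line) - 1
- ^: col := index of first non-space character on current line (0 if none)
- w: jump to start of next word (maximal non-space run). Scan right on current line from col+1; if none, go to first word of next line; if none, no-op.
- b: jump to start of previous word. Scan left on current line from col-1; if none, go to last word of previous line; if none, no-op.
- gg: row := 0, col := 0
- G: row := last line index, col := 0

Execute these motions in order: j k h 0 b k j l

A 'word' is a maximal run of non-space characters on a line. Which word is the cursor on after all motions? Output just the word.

After 1 (j): row=1 col=0 char='s'
After 2 (k): row=0 col=0 char='l'
After 3 (h): row=0 col=0 char='l'
After 4 (0): row=0 col=0 char='l'
After 5 (b): row=0 col=0 char='l'
After 6 (k): row=0 col=0 char='l'
After 7 (j): row=1 col=0 char='s'
After 8 (l): row=1 col=1 char='i'

Answer: six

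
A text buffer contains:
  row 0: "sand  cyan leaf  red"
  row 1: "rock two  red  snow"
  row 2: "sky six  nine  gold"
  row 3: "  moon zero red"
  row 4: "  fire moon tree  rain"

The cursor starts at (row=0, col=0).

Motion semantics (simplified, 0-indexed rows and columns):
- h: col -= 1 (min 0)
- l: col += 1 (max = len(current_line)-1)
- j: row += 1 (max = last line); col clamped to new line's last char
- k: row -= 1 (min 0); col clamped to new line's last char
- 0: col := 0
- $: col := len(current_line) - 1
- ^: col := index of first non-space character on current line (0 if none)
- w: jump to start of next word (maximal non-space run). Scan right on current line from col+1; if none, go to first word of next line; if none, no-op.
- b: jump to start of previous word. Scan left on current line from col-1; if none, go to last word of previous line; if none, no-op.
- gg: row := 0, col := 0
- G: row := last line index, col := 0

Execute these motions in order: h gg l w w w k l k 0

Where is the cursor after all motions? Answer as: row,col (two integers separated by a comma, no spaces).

Answer: 0,0

Derivation:
After 1 (h): row=0 col=0 char='s'
After 2 (gg): row=0 col=0 char='s'
After 3 (l): row=0 col=1 char='a'
After 4 (w): row=0 col=6 char='c'
After 5 (w): row=0 col=11 char='l'
After 6 (w): row=0 col=17 char='r'
After 7 (k): row=0 col=17 char='r'
After 8 (l): row=0 col=18 char='e'
After 9 (k): row=0 col=18 char='e'
After 10 (0): row=0 col=0 char='s'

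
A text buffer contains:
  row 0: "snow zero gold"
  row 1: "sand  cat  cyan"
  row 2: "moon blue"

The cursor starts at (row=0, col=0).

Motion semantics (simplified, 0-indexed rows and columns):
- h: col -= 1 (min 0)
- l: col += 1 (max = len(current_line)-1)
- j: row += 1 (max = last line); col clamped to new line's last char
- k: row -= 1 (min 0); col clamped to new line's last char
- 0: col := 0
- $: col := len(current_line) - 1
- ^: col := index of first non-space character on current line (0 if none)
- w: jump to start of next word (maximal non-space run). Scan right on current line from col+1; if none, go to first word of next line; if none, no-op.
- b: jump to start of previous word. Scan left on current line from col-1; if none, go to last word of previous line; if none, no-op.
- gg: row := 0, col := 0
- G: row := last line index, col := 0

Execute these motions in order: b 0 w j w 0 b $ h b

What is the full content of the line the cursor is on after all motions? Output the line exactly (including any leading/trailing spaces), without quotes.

Answer: snow zero gold

Derivation:
After 1 (b): row=0 col=0 char='s'
After 2 (0): row=0 col=0 char='s'
After 3 (w): row=0 col=5 char='z'
After 4 (j): row=1 col=5 char='_'
After 5 (w): row=1 col=6 char='c'
After 6 (0): row=1 col=0 char='s'
After 7 (b): row=0 col=10 char='g'
After 8 ($): row=0 col=13 char='d'
After 9 (h): row=0 col=12 char='l'
After 10 (b): row=0 col=10 char='g'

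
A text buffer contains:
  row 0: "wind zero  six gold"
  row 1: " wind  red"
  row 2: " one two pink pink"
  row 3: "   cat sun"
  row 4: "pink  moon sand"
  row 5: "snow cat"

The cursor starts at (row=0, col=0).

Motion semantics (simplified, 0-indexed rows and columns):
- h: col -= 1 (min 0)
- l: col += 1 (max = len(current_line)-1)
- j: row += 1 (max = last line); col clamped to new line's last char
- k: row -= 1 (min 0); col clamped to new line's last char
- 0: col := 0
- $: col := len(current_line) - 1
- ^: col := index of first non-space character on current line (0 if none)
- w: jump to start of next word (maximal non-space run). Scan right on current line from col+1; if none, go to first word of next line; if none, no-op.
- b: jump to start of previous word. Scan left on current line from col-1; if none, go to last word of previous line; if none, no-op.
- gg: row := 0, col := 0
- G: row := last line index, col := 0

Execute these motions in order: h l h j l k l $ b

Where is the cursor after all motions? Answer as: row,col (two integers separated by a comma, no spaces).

After 1 (h): row=0 col=0 char='w'
After 2 (l): row=0 col=1 char='i'
After 3 (h): row=0 col=0 char='w'
After 4 (j): row=1 col=0 char='_'
After 5 (l): row=1 col=1 char='w'
After 6 (k): row=0 col=1 char='i'
After 7 (l): row=0 col=2 char='n'
After 8 ($): row=0 col=18 char='d'
After 9 (b): row=0 col=15 char='g'

Answer: 0,15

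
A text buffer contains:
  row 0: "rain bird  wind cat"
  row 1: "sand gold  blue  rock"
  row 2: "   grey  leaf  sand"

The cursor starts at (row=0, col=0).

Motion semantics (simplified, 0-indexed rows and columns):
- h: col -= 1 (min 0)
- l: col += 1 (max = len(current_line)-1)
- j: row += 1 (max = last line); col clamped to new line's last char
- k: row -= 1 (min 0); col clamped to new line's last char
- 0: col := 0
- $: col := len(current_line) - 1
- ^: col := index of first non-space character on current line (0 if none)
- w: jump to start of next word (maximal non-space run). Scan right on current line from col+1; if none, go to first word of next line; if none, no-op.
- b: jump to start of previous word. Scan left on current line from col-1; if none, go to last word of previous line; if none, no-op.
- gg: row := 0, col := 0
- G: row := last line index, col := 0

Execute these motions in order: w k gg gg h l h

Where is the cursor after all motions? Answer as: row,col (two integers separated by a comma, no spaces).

After 1 (w): row=0 col=5 char='b'
After 2 (k): row=0 col=5 char='b'
After 3 (gg): row=0 col=0 char='r'
After 4 (gg): row=0 col=0 char='r'
After 5 (h): row=0 col=0 char='r'
After 6 (l): row=0 col=1 char='a'
After 7 (h): row=0 col=0 char='r'

Answer: 0,0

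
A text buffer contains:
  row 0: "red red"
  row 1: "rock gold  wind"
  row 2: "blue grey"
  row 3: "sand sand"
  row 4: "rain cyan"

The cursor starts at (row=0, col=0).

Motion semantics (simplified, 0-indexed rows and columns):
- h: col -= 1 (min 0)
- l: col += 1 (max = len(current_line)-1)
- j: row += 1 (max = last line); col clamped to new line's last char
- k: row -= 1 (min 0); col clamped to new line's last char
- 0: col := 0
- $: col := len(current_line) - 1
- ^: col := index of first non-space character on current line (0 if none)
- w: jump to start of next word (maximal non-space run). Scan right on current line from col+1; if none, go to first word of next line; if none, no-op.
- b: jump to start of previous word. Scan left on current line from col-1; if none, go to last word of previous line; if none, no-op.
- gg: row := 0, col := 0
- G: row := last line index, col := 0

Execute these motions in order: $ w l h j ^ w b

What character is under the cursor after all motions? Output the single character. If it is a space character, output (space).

After 1 ($): row=0 col=6 char='d'
After 2 (w): row=1 col=0 char='r'
After 3 (l): row=1 col=1 char='o'
After 4 (h): row=1 col=0 char='r'
After 5 (j): row=2 col=0 char='b'
After 6 (^): row=2 col=0 char='b'
After 7 (w): row=2 col=5 char='g'
After 8 (b): row=2 col=0 char='b'

Answer: b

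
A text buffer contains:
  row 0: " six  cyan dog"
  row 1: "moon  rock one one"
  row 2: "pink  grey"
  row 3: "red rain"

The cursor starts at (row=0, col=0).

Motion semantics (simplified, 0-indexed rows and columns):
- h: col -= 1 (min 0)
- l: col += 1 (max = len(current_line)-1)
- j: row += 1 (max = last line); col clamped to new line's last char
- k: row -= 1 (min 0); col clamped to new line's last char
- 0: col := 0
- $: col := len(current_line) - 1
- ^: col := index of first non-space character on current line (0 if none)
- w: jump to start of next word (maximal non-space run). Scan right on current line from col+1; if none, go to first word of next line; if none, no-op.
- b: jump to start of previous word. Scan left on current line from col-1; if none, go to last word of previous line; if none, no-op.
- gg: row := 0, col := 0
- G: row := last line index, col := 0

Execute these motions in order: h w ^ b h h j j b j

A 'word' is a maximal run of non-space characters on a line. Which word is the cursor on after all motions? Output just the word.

After 1 (h): row=0 col=0 char='_'
After 2 (w): row=0 col=1 char='s'
After 3 (^): row=0 col=1 char='s'
After 4 (b): row=0 col=1 char='s'
After 5 (h): row=0 col=0 char='_'
After 6 (h): row=0 col=0 char='_'
After 7 (j): row=1 col=0 char='m'
After 8 (j): row=2 col=0 char='p'
After 9 (b): row=1 col=15 char='o'
After 10 (j): row=2 col=9 char='y'

Answer: grey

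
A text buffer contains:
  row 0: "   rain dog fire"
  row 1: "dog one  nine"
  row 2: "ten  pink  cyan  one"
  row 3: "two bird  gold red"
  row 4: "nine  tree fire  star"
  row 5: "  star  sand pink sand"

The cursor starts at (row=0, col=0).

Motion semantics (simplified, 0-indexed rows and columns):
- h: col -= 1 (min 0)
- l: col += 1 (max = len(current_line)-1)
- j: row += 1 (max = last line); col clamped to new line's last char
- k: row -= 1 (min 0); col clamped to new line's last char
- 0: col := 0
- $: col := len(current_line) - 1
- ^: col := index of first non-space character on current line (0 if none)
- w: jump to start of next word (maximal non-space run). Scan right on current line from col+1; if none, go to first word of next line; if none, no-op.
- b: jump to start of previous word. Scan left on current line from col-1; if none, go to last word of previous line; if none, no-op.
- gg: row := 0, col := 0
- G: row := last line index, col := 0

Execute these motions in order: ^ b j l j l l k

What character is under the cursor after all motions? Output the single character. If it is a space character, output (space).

After 1 (^): row=0 col=3 char='r'
After 2 (b): row=0 col=3 char='r'
After 3 (j): row=1 col=3 char='_'
After 4 (l): row=1 col=4 char='o'
After 5 (j): row=2 col=4 char='_'
After 6 (l): row=2 col=5 char='p'
After 7 (l): row=2 col=6 char='i'
After 8 (k): row=1 col=6 char='e'

Answer: e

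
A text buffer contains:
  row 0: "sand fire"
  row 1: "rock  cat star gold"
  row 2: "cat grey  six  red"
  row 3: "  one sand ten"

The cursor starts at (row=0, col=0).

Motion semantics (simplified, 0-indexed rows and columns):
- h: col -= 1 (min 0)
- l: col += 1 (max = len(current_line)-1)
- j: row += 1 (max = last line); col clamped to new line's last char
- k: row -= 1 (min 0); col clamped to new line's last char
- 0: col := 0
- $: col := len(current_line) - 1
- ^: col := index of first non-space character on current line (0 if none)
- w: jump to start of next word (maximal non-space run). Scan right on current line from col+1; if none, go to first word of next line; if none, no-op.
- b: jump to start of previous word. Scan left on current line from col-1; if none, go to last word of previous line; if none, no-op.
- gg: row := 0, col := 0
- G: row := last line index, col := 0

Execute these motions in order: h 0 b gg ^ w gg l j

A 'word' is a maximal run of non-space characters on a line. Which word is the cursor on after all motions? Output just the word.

Answer: rock

Derivation:
After 1 (h): row=0 col=0 char='s'
After 2 (0): row=0 col=0 char='s'
After 3 (b): row=0 col=0 char='s'
After 4 (gg): row=0 col=0 char='s'
After 5 (^): row=0 col=0 char='s'
After 6 (w): row=0 col=5 char='f'
After 7 (gg): row=0 col=0 char='s'
After 8 (l): row=0 col=1 char='a'
After 9 (j): row=1 col=1 char='o'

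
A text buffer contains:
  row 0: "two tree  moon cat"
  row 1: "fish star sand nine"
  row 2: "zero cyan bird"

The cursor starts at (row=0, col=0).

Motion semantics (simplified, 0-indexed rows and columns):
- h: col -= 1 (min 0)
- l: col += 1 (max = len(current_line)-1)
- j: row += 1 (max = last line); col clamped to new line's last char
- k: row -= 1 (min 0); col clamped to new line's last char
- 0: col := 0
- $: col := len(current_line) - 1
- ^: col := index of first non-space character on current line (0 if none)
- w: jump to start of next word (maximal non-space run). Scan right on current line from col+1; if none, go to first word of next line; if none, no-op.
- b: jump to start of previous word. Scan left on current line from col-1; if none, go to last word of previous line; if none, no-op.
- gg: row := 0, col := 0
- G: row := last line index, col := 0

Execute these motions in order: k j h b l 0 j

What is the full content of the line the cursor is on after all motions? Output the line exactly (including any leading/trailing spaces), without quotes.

After 1 (k): row=0 col=0 char='t'
After 2 (j): row=1 col=0 char='f'
After 3 (h): row=1 col=0 char='f'
After 4 (b): row=0 col=15 char='c'
After 5 (l): row=0 col=16 char='a'
After 6 (0): row=0 col=0 char='t'
After 7 (j): row=1 col=0 char='f'

Answer: fish star sand nine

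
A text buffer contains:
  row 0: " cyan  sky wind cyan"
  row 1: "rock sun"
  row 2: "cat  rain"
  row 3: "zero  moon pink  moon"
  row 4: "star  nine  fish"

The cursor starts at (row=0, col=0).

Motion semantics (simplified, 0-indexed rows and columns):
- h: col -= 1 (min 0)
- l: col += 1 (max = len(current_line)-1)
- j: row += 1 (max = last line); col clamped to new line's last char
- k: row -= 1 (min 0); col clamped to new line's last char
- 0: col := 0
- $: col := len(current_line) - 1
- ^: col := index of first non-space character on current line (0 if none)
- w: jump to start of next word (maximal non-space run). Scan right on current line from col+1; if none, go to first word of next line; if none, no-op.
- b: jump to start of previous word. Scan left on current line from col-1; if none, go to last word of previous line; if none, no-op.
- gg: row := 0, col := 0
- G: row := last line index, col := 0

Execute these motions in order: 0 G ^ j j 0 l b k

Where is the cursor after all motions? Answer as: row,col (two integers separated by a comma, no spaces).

Answer: 3,0

Derivation:
After 1 (0): row=0 col=0 char='_'
After 2 (G): row=4 col=0 char='s'
After 3 (^): row=4 col=0 char='s'
After 4 (j): row=4 col=0 char='s'
After 5 (j): row=4 col=0 char='s'
After 6 (0): row=4 col=0 char='s'
After 7 (l): row=4 col=1 char='t'
After 8 (b): row=4 col=0 char='s'
After 9 (k): row=3 col=0 char='z'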